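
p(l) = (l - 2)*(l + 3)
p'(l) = 2*l + 1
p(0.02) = -5.98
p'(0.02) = 1.04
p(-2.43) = -2.53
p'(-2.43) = -3.86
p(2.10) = 0.51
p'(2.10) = 5.20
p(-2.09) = -3.72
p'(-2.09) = -3.18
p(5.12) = 25.33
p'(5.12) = 11.24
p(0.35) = -5.53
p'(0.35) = 1.70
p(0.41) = -5.42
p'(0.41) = 1.82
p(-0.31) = -6.21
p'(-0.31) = 0.38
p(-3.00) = 0.00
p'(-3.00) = -5.00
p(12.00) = 150.00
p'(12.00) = 25.00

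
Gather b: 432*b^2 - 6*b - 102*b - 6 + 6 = 432*b^2 - 108*b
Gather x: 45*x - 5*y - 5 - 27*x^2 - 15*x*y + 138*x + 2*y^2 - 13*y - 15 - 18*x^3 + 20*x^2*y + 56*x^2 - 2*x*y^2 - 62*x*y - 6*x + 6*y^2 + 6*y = -18*x^3 + x^2*(20*y + 29) + x*(-2*y^2 - 77*y + 177) + 8*y^2 - 12*y - 20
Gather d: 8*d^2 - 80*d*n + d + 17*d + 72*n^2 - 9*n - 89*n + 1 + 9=8*d^2 + d*(18 - 80*n) + 72*n^2 - 98*n + 10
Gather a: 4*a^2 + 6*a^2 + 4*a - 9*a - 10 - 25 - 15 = 10*a^2 - 5*a - 50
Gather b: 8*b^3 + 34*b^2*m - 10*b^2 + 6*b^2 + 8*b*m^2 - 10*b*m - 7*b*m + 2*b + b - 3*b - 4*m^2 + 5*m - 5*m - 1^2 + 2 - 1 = 8*b^3 + b^2*(34*m - 4) + b*(8*m^2 - 17*m) - 4*m^2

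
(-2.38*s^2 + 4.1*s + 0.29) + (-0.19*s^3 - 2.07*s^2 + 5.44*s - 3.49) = -0.19*s^3 - 4.45*s^2 + 9.54*s - 3.2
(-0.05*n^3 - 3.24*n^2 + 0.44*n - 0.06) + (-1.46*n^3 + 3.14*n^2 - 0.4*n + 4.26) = -1.51*n^3 - 0.1*n^2 + 0.04*n + 4.2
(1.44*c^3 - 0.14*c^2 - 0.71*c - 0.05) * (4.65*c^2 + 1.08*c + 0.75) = 6.696*c^5 + 0.9042*c^4 - 2.3727*c^3 - 1.1043*c^2 - 0.5865*c - 0.0375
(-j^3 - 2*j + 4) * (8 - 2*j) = 2*j^4 - 8*j^3 + 4*j^2 - 24*j + 32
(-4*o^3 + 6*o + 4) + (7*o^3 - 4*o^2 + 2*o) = 3*o^3 - 4*o^2 + 8*o + 4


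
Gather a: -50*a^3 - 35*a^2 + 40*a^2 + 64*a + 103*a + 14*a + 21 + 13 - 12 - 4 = -50*a^3 + 5*a^2 + 181*a + 18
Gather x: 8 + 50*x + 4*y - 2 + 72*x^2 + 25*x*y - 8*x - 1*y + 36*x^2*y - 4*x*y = x^2*(36*y + 72) + x*(21*y + 42) + 3*y + 6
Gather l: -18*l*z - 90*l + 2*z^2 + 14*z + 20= l*(-18*z - 90) + 2*z^2 + 14*z + 20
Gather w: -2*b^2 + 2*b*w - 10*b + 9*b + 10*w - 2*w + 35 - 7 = -2*b^2 - b + w*(2*b + 8) + 28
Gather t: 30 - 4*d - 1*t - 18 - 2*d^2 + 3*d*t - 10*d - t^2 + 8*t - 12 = -2*d^2 - 14*d - t^2 + t*(3*d + 7)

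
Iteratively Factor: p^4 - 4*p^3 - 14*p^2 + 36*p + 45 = (p + 1)*(p^3 - 5*p^2 - 9*p + 45) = (p - 5)*(p + 1)*(p^2 - 9) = (p - 5)*(p - 3)*(p + 1)*(p + 3)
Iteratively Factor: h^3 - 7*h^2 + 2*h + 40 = (h + 2)*(h^2 - 9*h + 20) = (h - 4)*(h + 2)*(h - 5)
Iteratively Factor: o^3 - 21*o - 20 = (o + 1)*(o^2 - o - 20) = (o + 1)*(o + 4)*(o - 5)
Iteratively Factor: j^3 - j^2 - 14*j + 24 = (j - 3)*(j^2 + 2*j - 8) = (j - 3)*(j - 2)*(j + 4)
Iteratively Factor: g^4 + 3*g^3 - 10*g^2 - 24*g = (g)*(g^3 + 3*g^2 - 10*g - 24) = g*(g - 3)*(g^2 + 6*g + 8) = g*(g - 3)*(g + 4)*(g + 2)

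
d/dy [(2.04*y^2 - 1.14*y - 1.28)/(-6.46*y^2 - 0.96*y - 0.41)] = (-9.3228*y^2 - 18.2104*y - 0.7614)/(41.7316*y^4 + 12.4032*y^3 + 6.2188*y^2 + 0.7872*y + 0.1681)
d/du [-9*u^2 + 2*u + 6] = 2 - 18*u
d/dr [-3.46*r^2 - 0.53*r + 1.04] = -6.92*r - 0.53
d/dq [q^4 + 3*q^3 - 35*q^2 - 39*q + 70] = 4*q^3 + 9*q^2 - 70*q - 39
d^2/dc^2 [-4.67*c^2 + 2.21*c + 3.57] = -9.34000000000000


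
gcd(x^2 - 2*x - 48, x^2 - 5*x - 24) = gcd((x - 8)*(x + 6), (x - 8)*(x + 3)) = x - 8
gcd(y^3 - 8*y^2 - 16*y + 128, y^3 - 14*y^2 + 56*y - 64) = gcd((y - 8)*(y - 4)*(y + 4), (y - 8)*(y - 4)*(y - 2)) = y^2 - 12*y + 32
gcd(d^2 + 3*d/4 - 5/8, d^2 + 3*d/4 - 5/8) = d^2 + 3*d/4 - 5/8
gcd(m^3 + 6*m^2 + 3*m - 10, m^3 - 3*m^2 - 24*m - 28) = m + 2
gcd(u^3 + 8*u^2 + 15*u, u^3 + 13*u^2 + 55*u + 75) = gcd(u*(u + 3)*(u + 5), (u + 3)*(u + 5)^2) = u^2 + 8*u + 15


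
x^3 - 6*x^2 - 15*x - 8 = (x - 8)*(x + 1)^2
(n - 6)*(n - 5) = n^2 - 11*n + 30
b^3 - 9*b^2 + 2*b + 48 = (b - 8)*(b - 3)*(b + 2)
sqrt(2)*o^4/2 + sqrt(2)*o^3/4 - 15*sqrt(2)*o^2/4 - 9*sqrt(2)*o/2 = o*(o - 3)*(o + 3/2)*(sqrt(2)*o/2 + sqrt(2))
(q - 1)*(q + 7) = q^2 + 6*q - 7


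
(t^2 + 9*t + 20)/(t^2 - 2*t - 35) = (t + 4)/(t - 7)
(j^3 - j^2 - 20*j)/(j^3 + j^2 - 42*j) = (j^2 - j - 20)/(j^2 + j - 42)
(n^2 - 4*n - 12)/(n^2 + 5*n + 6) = (n - 6)/(n + 3)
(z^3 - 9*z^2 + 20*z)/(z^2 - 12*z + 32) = z*(z - 5)/(z - 8)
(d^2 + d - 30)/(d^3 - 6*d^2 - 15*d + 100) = (d + 6)/(d^2 - d - 20)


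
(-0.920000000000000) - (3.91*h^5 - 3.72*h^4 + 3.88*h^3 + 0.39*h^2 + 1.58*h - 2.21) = -3.91*h^5 + 3.72*h^4 - 3.88*h^3 - 0.39*h^2 - 1.58*h + 1.29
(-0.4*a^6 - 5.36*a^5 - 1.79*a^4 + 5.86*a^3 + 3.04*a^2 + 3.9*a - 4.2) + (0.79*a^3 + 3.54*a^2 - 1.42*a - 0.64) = -0.4*a^6 - 5.36*a^5 - 1.79*a^4 + 6.65*a^3 + 6.58*a^2 + 2.48*a - 4.84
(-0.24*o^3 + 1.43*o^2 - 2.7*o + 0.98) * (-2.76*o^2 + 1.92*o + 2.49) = 0.6624*o^5 - 4.4076*o^4 + 9.6*o^3 - 4.3281*o^2 - 4.8414*o + 2.4402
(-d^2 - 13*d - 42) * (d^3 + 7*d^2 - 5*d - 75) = -d^5 - 20*d^4 - 128*d^3 - 154*d^2 + 1185*d + 3150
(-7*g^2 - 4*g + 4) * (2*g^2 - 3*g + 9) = -14*g^4 + 13*g^3 - 43*g^2 - 48*g + 36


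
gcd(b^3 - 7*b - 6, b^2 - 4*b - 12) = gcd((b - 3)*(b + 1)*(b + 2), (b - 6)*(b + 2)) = b + 2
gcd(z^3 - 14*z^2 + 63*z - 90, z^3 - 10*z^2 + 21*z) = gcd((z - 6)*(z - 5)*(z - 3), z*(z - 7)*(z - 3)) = z - 3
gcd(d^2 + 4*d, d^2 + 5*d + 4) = d + 4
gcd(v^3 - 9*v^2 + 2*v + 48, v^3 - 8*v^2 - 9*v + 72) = v^2 - 11*v + 24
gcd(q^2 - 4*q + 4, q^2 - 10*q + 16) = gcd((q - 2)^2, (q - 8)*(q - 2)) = q - 2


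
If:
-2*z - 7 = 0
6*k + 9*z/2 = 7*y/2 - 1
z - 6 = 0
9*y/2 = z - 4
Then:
No Solution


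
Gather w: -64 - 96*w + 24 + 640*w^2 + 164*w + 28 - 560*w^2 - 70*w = 80*w^2 - 2*w - 12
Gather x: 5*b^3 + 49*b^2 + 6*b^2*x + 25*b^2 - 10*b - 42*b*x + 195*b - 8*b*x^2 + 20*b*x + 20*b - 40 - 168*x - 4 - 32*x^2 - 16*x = 5*b^3 + 74*b^2 + 205*b + x^2*(-8*b - 32) + x*(6*b^2 - 22*b - 184) - 44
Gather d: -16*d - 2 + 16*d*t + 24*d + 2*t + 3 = d*(16*t + 8) + 2*t + 1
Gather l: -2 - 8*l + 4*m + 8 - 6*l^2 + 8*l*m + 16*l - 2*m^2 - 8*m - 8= -6*l^2 + l*(8*m + 8) - 2*m^2 - 4*m - 2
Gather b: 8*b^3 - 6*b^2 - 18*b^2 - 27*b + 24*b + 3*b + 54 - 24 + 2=8*b^3 - 24*b^2 + 32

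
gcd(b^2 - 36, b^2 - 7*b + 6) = b - 6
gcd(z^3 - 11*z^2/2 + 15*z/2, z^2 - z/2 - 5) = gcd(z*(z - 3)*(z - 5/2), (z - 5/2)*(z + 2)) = z - 5/2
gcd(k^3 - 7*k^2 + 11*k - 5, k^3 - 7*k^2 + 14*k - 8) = k - 1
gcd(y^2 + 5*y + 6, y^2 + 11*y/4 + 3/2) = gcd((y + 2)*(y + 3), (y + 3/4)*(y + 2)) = y + 2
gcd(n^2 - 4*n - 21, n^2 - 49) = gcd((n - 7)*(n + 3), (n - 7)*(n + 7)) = n - 7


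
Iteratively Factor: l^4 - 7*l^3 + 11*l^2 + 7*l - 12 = (l + 1)*(l^3 - 8*l^2 + 19*l - 12) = (l - 1)*(l + 1)*(l^2 - 7*l + 12) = (l - 3)*(l - 1)*(l + 1)*(l - 4)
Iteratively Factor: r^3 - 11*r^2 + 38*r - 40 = (r - 2)*(r^2 - 9*r + 20) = (r - 5)*(r - 2)*(r - 4)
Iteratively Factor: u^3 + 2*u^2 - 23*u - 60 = (u + 3)*(u^2 - u - 20) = (u + 3)*(u + 4)*(u - 5)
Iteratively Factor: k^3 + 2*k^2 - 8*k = (k + 4)*(k^2 - 2*k) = k*(k + 4)*(k - 2)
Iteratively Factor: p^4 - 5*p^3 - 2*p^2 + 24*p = (p + 2)*(p^3 - 7*p^2 + 12*p) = (p - 4)*(p + 2)*(p^2 - 3*p) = p*(p - 4)*(p + 2)*(p - 3)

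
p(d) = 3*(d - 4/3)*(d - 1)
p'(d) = 6*d - 7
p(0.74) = 0.46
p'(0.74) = -2.56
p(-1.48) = 20.93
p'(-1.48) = -15.88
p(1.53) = 0.31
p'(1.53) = 2.18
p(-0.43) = 7.56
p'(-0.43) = -9.58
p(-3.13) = 55.30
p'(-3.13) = -25.78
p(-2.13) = 32.52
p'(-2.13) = -19.78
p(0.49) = 1.29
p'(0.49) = -4.06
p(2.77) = 7.63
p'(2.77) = 9.62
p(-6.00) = 154.00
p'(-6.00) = -43.00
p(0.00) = 4.00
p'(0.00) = -7.00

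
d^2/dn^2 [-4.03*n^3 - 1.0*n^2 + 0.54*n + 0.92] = -24.18*n - 2.0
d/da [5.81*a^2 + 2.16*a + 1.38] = 11.62*a + 2.16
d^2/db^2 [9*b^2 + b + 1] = 18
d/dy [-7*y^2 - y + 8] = -14*y - 1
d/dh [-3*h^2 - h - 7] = -6*h - 1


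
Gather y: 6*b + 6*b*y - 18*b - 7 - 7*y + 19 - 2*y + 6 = -12*b + y*(6*b - 9) + 18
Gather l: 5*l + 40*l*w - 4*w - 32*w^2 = l*(40*w + 5) - 32*w^2 - 4*w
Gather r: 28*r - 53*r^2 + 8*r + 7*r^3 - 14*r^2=7*r^3 - 67*r^2 + 36*r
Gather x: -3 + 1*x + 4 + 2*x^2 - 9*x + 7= 2*x^2 - 8*x + 8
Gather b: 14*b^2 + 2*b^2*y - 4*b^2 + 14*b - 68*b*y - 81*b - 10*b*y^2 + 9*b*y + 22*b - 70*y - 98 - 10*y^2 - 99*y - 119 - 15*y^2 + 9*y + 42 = b^2*(2*y + 10) + b*(-10*y^2 - 59*y - 45) - 25*y^2 - 160*y - 175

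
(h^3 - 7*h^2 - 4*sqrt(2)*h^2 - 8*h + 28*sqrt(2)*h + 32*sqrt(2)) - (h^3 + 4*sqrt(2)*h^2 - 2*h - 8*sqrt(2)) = -8*sqrt(2)*h^2 - 7*h^2 - 6*h + 28*sqrt(2)*h + 40*sqrt(2)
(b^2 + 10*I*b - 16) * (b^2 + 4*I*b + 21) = b^4 + 14*I*b^3 - 35*b^2 + 146*I*b - 336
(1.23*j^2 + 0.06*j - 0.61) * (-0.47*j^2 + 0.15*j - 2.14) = -0.5781*j^4 + 0.1563*j^3 - 2.3365*j^2 - 0.2199*j + 1.3054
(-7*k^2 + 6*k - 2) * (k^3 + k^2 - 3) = -7*k^5 - k^4 + 4*k^3 + 19*k^2 - 18*k + 6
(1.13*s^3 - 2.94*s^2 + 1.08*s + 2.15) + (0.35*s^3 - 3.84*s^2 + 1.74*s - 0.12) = 1.48*s^3 - 6.78*s^2 + 2.82*s + 2.03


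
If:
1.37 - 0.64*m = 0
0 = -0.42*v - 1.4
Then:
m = 2.14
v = -3.33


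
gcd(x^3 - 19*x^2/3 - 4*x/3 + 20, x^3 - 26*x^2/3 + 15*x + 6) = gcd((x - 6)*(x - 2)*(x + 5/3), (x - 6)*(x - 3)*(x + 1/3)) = x - 6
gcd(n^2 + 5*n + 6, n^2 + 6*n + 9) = n + 3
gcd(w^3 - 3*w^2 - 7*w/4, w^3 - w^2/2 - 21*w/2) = w^2 - 7*w/2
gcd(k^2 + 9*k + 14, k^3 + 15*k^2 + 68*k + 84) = k^2 + 9*k + 14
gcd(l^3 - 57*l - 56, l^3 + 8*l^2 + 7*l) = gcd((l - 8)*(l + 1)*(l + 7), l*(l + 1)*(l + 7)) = l^2 + 8*l + 7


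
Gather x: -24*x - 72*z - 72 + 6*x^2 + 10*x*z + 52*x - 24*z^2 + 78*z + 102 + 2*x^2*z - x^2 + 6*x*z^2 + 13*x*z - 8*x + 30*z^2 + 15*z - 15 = x^2*(2*z + 5) + x*(6*z^2 + 23*z + 20) + 6*z^2 + 21*z + 15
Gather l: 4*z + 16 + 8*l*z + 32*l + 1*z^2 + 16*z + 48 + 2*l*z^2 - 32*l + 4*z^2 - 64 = l*(2*z^2 + 8*z) + 5*z^2 + 20*z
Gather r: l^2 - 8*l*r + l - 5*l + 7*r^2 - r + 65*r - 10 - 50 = l^2 - 4*l + 7*r^2 + r*(64 - 8*l) - 60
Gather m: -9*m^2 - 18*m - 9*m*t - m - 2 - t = -9*m^2 + m*(-9*t - 19) - t - 2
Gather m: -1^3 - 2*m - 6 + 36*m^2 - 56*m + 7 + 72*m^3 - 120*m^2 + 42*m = 72*m^3 - 84*m^2 - 16*m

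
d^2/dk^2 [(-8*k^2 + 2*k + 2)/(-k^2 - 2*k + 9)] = 4*(-9*k^3 + 105*k^2 - 33*k + 293)/(k^6 + 6*k^5 - 15*k^4 - 100*k^3 + 135*k^2 + 486*k - 729)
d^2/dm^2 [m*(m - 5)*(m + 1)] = 6*m - 8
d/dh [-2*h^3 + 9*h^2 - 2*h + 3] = -6*h^2 + 18*h - 2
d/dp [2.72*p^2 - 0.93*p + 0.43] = 5.44*p - 0.93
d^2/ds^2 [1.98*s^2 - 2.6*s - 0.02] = 3.96000000000000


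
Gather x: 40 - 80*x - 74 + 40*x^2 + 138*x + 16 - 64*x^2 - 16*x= -24*x^2 + 42*x - 18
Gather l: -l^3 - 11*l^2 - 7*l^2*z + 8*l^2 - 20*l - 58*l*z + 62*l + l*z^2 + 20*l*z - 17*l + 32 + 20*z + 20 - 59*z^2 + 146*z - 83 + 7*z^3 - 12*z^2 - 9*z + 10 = -l^3 + l^2*(-7*z - 3) + l*(z^2 - 38*z + 25) + 7*z^3 - 71*z^2 + 157*z - 21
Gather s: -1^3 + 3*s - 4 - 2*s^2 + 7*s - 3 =-2*s^2 + 10*s - 8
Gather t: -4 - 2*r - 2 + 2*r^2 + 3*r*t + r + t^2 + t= 2*r^2 - r + t^2 + t*(3*r + 1) - 6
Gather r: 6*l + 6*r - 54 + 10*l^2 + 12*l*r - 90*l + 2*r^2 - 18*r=10*l^2 - 84*l + 2*r^2 + r*(12*l - 12) - 54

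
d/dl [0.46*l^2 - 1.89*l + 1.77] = 0.92*l - 1.89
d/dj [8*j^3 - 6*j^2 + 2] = 12*j*(2*j - 1)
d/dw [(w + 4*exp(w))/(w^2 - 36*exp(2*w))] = (-2*(w + 4*exp(w))*(w - 36*exp(2*w)) + (w^2 - 36*exp(2*w))*(4*exp(w) + 1))/(w^2 - 36*exp(2*w))^2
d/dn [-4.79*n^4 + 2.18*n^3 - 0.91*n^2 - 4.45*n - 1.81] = -19.16*n^3 + 6.54*n^2 - 1.82*n - 4.45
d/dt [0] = 0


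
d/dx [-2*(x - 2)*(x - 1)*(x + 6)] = -6*x^2 - 12*x + 32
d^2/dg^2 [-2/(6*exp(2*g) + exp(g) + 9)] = 2*(-2*(12*exp(g) + 1)^2*exp(g) + (24*exp(g) + 1)*(6*exp(2*g) + exp(g) + 9))*exp(g)/(6*exp(2*g) + exp(g) + 9)^3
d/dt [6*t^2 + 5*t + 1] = 12*t + 5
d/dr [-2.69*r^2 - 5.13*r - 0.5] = -5.38*r - 5.13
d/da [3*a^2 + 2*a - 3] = 6*a + 2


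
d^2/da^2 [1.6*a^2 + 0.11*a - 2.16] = 3.20000000000000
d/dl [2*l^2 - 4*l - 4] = 4*l - 4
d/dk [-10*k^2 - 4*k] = -20*k - 4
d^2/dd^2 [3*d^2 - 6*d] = 6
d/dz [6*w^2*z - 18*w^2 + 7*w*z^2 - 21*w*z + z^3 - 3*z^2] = 6*w^2 + 14*w*z - 21*w + 3*z^2 - 6*z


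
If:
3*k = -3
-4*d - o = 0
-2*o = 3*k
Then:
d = -3/8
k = -1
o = 3/2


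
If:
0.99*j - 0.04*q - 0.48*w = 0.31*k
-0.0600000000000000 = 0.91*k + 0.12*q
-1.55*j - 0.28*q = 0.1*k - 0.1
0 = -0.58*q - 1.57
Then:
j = 0.53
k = 0.29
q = -2.71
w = 1.14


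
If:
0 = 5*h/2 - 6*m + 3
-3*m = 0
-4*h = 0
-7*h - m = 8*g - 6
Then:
No Solution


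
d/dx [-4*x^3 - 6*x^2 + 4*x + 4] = -12*x^2 - 12*x + 4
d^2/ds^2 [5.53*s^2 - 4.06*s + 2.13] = 11.0600000000000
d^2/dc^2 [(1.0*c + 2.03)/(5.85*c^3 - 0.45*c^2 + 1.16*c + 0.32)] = (205.335*c^5 + 817.865099999999*c^4 - 98.6706*c^3 + 62.65593*c^2 - 28.29492*c + 5.305376)/(200.201625*c^9 - 46.200375*c^8 + 122.648175*c^7 + 14.440275*c^6 + 19.26558*c^5 + 11.40696*c^4 + 2.355776*c^3 + 1.153536*c^2 + 0.356352*c + 0.032768)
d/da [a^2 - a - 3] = 2*a - 1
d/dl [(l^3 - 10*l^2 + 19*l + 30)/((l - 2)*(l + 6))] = (l^4 + 8*l^3 - 95*l^2 + 180*l - 348)/(l^4 + 8*l^3 - 8*l^2 - 96*l + 144)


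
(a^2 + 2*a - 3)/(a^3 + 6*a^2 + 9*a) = (a - 1)/(a*(a + 3))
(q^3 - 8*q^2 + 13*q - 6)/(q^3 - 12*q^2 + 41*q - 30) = (q - 1)/(q - 5)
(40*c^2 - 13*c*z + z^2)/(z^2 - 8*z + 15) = (40*c^2 - 13*c*z + z^2)/(z^2 - 8*z + 15)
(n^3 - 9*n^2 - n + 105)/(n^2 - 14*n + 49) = (n^2 - 2*n - 15)/(n - 7)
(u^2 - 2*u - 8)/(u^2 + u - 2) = (u - 4)/(u - 1)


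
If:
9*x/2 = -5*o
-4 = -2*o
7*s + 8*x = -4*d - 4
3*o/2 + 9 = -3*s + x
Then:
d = 317/27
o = 2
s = -128/27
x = -20/9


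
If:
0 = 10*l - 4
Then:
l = 2/5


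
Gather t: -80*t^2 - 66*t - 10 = -80*t^2 - 66*t - 10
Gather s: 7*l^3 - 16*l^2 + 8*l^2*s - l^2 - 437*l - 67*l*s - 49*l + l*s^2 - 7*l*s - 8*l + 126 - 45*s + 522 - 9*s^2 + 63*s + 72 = 7*l^3 - 17*l^2 - 494*l + s^2*(l - 9) + s*(8*l^2 - 74*l + 18) + 720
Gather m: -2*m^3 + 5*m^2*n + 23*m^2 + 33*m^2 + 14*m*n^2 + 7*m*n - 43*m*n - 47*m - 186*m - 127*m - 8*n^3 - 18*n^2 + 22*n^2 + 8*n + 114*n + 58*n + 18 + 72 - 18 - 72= -2*m^3 + m^2*(5*n + 56) + m*(14*n^2 - 36*n - 360) - 8*n^3 + 4*n^2 + 180*n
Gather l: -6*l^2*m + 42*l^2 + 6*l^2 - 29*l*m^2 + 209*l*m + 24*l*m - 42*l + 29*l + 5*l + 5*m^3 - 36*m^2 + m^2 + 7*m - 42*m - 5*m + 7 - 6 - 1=l^2*(48 - 6*m) + l*(-29*m^2 + 233*m - 8) + 5*m^3 - 35*m^2 - 40*m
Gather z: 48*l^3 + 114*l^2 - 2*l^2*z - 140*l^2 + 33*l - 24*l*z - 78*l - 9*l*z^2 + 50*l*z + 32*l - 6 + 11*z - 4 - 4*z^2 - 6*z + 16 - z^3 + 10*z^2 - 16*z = 48*l^3 - 26*l^2 - 13*l - z^3 + z^2*(6 - 9*l) + z*(-2*l^2 + 26*l - 11) + 6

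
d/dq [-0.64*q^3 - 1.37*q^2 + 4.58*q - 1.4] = -1.92*q^2 - 2.74*q + 4.58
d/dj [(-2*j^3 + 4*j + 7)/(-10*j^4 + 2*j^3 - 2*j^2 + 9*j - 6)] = (-20*j^6 + 124*j^4 + 228*j^3 + 2*j^2 + 28*j - 87)/(100*j^8 - 40*j^7 + 44*j^6 - 188*j^5 + 160*j^4 - 60*j^3 + 105*j^2 - 108*j + 36)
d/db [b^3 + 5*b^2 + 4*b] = 3*b^2 + 10*b + 4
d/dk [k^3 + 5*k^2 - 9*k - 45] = 3*k^2 + 10*k - 9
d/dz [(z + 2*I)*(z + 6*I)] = 2*z + 8*I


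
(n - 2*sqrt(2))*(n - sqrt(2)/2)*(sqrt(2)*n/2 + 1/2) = sqrt(2)*n^3/2 - 2*n^2 - sqrt(2)*n/4 + 1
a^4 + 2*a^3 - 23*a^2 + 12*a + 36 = (a - 3)*(a - 2)*(a + 1)*(a + 6)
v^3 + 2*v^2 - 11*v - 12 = (v - 3)*(v + 1)*(v + 4)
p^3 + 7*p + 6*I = (p - 3*I)*(p + I)*(p + 2*I)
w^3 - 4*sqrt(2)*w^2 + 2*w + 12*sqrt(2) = (w - 3*sqrt(2))*(w - 2*sqrt(2))*(w + sqrt(2))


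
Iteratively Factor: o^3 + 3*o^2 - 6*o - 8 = (o - 2)*(o^2 + 5*o + 4) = (o - 2)*(o + 4)*(o + 1)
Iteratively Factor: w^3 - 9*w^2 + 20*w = (w - 4)*(w^2 - 5*w) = (w - 5)*(w - 4)*(w)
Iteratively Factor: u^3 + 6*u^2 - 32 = (u + 4)*(u^2 + 2*u - 8) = (u + 4)^2*(u - 2)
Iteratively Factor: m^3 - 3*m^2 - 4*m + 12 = (m - 3)*(m^2 - 4) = (m - 3)*(m + 2)*(m - 2)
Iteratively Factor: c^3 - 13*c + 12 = (c - 1)*(c^2 + c - 12) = (c - 1)*(c + 4)*(c - 3)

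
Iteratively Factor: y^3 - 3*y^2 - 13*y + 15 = (y - 1)*(y^2 - 2*y - 15) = (y - 5)*(y - 1)*(y + 3)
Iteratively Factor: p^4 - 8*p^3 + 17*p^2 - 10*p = (p)*(p^3 - 8*p^2 + 17*p - 10) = p*(p - 2)*(p^2 - 6*p + 5) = p*(p - 5)*(p - 2)*(p - 1)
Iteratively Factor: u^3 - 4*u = (u - 2)*(u^2 + 2*u) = u*(u - 2)*(u + 2)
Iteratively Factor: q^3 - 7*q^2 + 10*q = (q - 2)*(q^2 - 5*q) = (q - 5)*(q - 2)*(q)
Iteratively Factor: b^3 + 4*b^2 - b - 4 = (b + 1)*(b^2 + 3*b - 4) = (b + 1)*(b + 4)*(b - 1)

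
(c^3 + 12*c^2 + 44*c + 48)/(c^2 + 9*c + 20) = (c^2 + 8*c + 12)/(c + 5)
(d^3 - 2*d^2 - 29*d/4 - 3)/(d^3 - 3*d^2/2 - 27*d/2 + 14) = (4*d^2 + 8*d + 3)/(2*(2*d^2 + 5*d - 7))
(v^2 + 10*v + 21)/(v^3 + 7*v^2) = (v + 3)/v^2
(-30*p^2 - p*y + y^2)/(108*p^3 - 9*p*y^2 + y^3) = (5*p + y)/(-18*p^2 - 3*p*y + y^2)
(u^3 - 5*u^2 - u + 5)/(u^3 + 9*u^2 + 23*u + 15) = (u^2 - 6*u + 5)/(u^2 + 8*u + 15)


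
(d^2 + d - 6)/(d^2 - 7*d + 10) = (d + 3)/(d - 5)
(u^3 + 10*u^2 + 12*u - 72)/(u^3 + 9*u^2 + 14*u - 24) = (u^2 + 4*u - 12)/(u^2 + 3*u - 4)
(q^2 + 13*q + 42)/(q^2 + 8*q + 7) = (q + 6)/(q + 1)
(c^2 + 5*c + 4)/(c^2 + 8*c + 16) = (c + 1)/(c + 4)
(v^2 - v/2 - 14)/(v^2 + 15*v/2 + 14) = (v - 4)/(v + 4)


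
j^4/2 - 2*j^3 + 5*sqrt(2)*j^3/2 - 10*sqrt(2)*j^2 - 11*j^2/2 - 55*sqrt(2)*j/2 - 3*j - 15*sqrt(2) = (j/2 + 1/2)*(j - 6)*(j + 1)*(j + 5*sqrt(2))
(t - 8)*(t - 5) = t^2 - 13*t + 40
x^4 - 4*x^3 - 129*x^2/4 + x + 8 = (x - 8)*(x - 1/2)*(x + 1/2)*(x + 4)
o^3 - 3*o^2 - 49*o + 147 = (o - 7)*(o - 3)*(o + 7)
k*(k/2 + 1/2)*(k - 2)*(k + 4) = k^4/2 + 3*k^3/2 - 3*k^2 - 4*k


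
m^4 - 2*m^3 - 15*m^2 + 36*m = m*(m - 3)^2*(m + 4)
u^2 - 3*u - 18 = (u - 6)*(u + 3)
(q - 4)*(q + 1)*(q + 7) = q^3 + 4*q^2 - 25*q - 28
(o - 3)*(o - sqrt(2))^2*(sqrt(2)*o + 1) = sqrt(2)*o^4 - 3*sqrt(2)*o^3 - 3*o^3 + 9*o^2 + 2*o - 6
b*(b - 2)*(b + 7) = b^3 + 5*b^2 - 14*b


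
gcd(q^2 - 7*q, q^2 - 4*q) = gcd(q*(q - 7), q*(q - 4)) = q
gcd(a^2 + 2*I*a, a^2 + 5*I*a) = a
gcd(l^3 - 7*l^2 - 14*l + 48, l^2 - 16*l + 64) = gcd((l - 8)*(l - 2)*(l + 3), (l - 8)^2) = l - 8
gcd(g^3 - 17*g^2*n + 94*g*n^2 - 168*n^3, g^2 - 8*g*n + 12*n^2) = g - 6*n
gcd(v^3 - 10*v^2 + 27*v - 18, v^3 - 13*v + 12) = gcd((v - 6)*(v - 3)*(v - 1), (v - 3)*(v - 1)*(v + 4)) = v^2 - 4*v + 3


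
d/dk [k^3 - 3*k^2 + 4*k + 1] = 3*k^2 - 6*k + 4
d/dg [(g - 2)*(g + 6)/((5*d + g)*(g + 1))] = (-(5*d + g)*(g - 2)*(g + 6) + 2*(5*d + g)*(g + 1)*(g + 2) - (g - 2)*(g + 1)*(g + 6))/((5*d + g)^2*(g + 1)^2)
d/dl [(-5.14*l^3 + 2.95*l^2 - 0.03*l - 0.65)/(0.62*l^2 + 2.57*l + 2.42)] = (-3.1868*l^4 - 26.4196*l^3 - 29.7163*l^2 + 15.084*l + 1.5979)/(0.3844*l^4 + 3.1868*l^3 + 9.6057*l^2 + 12.4388*l + 5.8564)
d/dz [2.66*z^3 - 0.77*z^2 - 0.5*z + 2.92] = 7.98*z^2 - 1.54*z - 0.5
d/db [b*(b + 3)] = 2*b + 3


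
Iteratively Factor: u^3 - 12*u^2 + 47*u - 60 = (u - 3)*(u^2 - 9*u + 20) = (u - 4)*(u - 3)*(u - 5)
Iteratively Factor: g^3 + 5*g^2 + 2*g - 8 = (g + 4)*(g^2 + g - 2) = (g + 2)*(g + 4)*(g - 1)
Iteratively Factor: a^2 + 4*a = (a + 4)*(a)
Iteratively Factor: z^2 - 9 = (z + 3)*(z - 3)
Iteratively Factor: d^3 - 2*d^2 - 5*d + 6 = (d - 1)*(d^2 - d - 6) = (d - 3)*(d - 1)*(d + 2)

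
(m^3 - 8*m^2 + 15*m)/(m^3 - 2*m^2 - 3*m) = (m - 5)/(m + 1)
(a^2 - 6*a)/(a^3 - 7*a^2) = (a - 6)/(a*(a - 7))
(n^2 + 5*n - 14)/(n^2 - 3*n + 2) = (n + 7)/(n - 1)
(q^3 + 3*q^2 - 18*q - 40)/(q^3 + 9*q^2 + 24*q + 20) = (q - 4)/(q + 2)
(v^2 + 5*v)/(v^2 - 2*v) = (v + 5)/(v - 2)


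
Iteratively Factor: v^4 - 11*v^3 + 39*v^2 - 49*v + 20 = (v - 1)*(v^3 - 10*v^2 + 29*v - 20) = (v - 4)*(v - 1)*(v^2 - 6*v + 5) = (v - 4)*(v - 1)^2*(v - 5)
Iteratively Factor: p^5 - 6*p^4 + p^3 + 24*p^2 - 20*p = (p - 5)*(p^4 - p^3 - 4*p^2 + 4*p) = (p - 5)*(p - 2)*(p^3 + p^2 - 2*p) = (p - 5)*(p - 2)*(p + 2)*(p^2 - p) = p*(p - 5)*(p - 2)*(p + 2)*(p - 1)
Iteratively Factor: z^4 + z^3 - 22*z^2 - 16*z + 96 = (z + 3)*(z^3 - 2*z^2 - 16*z + 32) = (z + 3)*(z + 4)*(z^2 - 6*z + 8) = (z - 4)*(z + 3)*(z + 4)*(z - 2)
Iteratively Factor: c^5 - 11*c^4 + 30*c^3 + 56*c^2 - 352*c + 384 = (c + 3)*(c^4 - 14*c^3 + 72*c^2 - 160*c + 128) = (c - 4)*(c + 3)*(c^3 - 10*c^2 + 32*c - 32) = (c - 4)^2*(c + 3)*(c^2 - 6*c + 8) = (c - 4)^2*(c - 2)*(c + 3)*(c - 4)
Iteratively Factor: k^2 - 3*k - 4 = (k + 1)*(k - 4)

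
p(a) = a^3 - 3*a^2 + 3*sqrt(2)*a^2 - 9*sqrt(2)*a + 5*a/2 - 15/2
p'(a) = 3*a^2 - 6*a + 6*sqrt(2)*a - 9*sqrt(2) + 5/2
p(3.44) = 12.73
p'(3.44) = 33.82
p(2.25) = -12.83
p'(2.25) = 10.55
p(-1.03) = 3.26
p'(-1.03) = -9.61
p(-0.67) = -0.39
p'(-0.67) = -10.55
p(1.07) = -15.80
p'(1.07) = -4.13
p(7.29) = 371.40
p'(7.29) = 167.32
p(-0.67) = -0.39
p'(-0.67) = -10.55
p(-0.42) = -3.06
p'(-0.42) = -10.74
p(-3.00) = 7.37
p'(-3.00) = 9.32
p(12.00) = 1776.71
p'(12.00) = 451.60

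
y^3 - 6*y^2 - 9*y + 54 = (y - 6)*(y - 3)*(y + 3)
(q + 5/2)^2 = q^2 + 5*q + 25/4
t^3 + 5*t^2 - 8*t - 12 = (t - 2)*(t + 1)*(t + 6)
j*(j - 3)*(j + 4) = j^3 + j^2 - 12*j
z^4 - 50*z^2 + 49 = (z - 7)*(z - 1)*(z + 1)*(z + 7)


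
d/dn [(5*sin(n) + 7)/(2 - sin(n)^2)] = (5*sin(n)^2 + 14*sin(n) + 10)*cos(n)/(sin(n)^2 - 2)^2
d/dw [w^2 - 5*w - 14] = 2*w - 5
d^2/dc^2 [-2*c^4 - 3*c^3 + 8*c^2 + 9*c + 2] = -24*c^2 - 18*c + 16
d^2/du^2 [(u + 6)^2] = 2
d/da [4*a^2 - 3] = 8*a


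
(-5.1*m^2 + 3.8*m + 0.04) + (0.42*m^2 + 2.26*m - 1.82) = -4.68*m^2 + 6.06*m - 1.78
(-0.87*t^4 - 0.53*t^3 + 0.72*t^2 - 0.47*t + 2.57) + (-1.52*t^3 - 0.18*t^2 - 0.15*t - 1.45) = -0.87*t^4 - 2.05*t^3 + 0.54*t^2 - 0.62*t + 1.12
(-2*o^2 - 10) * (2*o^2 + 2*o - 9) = -4*o^4 - 4*o^3 - 2*o^2 - 20*o + 90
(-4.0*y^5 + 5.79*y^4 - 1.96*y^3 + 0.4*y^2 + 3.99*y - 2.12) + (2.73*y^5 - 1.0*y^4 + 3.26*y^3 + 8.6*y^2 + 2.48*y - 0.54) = -1.27*y^5 + 4.79*y^4 + 1.3*y^3 + 9.0*y^2 + 6.47*y - 2.66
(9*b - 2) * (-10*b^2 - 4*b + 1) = -90*b^3 - 16*b^2 + 17*b - 2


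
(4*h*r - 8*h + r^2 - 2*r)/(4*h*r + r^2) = (r - 2)/r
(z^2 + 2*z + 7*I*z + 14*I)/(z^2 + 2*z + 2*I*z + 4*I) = (z + 7*I)/(z + 2*I)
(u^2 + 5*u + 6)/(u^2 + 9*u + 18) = (u + 2)/(u + 6)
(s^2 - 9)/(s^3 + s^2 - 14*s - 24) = (s - 3)/(s^2 - 2*s - 8)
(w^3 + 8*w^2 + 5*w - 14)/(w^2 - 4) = (w^2 + 6*w - 7)/(w - 2)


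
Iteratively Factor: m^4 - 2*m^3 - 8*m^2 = (m)*(m^3 - 2*m^2 - 8*m) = m*(m + 2)*(m^2 - 4*m) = m^2*(m + 2)*(m - 4)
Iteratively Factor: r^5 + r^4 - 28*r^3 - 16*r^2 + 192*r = (r - 4)*(r^4 + 5*r^3 - 8*r^2 - 48*r) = (r - 4)*(r + 4)*(r^3 + r^2 - 12*r) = (r - 4)*(r - 3)*(r + 4)*(r^2 + 4*r) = r*(r - 4)*(r - 3)*(r + 4)*(r + 4)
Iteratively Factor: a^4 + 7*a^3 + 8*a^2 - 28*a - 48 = (a + 4)*(a^3 + 3*a^2 - 4*a - 12) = (a - 2)*(a + 4)*(a^2 + 5*a + 6) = (a - 2)*(a + 2)*(a + 4)*(a + 3)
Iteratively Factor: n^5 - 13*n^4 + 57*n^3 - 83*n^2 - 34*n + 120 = (n + 1)*(n^4 - 14*n^3 + 71*n^2 - 154*n + 120) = (n - 2)*(n + 1)*(n^3 - 12*n^2 + 47*n - 60) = (n - 4)*(n - 2)*(n + 1)*(n^2 - 8*n + 15) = (n - 5)*(n - 4)*(n - 2)*(n + 1)*(n - 3)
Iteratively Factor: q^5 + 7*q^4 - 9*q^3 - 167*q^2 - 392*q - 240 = (q + 4)*(q^4 + 3*q^3 - 21*q^2 - 83*q - 60) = (q + 3)*(q + 4)*(q^3 - 21*q - 20) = (q + 3)*(q + 4)^2*(q^2 - 4*q - 5) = (q - 5)*(q + 3)*(q + 4)^2*(q + 1)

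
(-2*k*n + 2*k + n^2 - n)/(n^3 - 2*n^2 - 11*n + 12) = (-2*k + n)/(n^2 - n - 12)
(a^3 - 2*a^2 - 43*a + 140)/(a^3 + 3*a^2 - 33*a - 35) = (a - 4)/(a + 1)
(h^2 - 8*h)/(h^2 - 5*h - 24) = h/(h + 3)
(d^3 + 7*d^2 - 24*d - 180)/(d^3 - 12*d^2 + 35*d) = (d^2 + 12*d + 36)/(d*(d - 7))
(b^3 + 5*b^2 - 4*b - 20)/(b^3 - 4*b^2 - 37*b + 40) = (b^2 - 4)/(b^2 - 9*b + 8)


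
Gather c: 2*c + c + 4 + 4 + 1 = 3*c + 9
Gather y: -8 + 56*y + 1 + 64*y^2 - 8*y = 64*y^2 + 48*y - 7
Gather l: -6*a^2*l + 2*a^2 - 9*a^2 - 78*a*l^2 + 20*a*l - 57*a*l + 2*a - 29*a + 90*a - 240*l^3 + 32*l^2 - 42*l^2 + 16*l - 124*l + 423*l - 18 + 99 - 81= -7*a^2 + 63*a - 240*l^3 + l^2*(-78*a - 10) + l*(-6*a^2 - 37*a + 315)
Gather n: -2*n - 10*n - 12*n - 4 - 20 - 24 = -24*n - 48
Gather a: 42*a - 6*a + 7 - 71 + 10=36*a - 54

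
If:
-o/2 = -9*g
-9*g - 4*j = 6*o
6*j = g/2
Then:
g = 0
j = 0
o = 0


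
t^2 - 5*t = t*(t - 5)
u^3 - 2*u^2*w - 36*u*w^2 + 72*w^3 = (u - 6*w)*(u - 2*w)*(u + 6*w)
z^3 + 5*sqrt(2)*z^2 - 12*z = z*(z - sqrt(2))*(z + 6*sqrt(2))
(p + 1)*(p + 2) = p^2 + 3*p + 2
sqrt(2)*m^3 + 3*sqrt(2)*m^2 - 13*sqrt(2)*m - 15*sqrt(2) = (m - 3)*(m + 5)*(sqrt(2)*m + sqrt(2))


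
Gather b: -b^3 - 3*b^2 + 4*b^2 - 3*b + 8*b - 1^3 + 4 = -b^3 + b^2 + 5*b + 3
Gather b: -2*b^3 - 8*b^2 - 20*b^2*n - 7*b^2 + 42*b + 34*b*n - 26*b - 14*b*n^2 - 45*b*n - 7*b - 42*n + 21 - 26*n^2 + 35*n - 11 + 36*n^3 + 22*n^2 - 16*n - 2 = -2*b^3 + b^2*(-20*n - 15) + b*(-14*n^2 - 11*n + 9) + 36*n^3 - 4*n^2 - 23*n + 8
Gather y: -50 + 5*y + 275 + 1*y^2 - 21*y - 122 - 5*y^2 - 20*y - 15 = -4*y^2 - 36*y + 88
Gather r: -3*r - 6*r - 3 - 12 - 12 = -9*r - 27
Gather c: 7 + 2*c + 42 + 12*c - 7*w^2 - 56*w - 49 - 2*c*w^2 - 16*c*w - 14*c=c*(-2*w^2 - 16*w) - 7*w^2 - 56*w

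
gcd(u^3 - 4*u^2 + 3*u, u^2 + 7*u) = u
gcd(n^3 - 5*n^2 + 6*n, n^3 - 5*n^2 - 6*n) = n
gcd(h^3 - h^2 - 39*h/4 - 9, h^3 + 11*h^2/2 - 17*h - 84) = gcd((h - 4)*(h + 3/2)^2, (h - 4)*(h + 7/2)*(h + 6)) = h - 4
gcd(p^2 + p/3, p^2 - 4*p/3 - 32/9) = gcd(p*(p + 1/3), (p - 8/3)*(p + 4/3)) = 1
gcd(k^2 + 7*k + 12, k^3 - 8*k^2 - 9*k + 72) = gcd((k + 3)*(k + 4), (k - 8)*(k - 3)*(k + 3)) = k + 3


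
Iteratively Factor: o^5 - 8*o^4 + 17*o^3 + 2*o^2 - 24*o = (o + 1)*(o^4 - 9*o^3 + 26*o^2 - 24*o) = (o - 2)*(o + 1)*(o^3 - 7*o^2 + 12*o) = (o - 3)*(o - 2)*(o + 1)*(o^2 - 4*o) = o*(o - 3)*(o - 2)*(o + 1)*(o - 4)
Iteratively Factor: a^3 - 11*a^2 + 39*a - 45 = (a - 5)*(a^2 - 6*a + 9) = (a - 5)*(a - 3)*(a - 3)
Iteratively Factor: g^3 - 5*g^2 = (g - 5)*(g^2) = g*(g - 5)*(g)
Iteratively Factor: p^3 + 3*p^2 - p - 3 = (p + 1)*(p^2 + 2*p - 3) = (p + 1)*(p + 3)*(p - 1)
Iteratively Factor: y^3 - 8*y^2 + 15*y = (y - 5)*(y^2 - 3*y) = y*(y - 5)*(y - 3)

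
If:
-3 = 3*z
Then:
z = -1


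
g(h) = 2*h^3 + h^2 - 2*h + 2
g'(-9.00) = 466.00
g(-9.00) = -1357.00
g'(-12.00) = 838.00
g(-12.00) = -3286.00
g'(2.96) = 56.49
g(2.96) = 56.71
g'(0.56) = 1.00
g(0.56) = 1.54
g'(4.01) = 102.50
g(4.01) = 139.02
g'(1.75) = 19.88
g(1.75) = 12.28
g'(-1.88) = 15.45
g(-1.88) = -3.99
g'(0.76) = 2.99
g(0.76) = 1.94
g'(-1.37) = 6.52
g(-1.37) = 1.47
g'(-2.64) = 34.54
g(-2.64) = -22.55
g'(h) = 6*h^2 + 2*h - 2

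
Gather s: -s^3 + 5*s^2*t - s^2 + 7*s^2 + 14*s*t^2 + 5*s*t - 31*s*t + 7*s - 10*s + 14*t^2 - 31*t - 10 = -s^3 + s^2*(5*t + 6) + s*(14*t^2 - 26*t - 3) + 14*t^2 - 31*t - 10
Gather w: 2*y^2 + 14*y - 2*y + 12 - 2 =2*y^2 + 12*y + 10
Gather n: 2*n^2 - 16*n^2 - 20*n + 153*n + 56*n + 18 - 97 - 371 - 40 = -14*n^2 + 189*n - 490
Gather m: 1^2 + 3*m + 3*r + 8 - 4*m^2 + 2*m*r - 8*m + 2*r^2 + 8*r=-4*m^2 + m*(2*r - 5) + 2*r^2 + 11*r + 9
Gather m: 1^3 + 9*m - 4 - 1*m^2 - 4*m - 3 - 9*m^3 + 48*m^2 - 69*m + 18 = -9*m^3 + 47*m^2 - 64*m + 12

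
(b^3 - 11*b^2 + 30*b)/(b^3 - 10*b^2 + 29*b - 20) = b*(b - 6)/(b^2 - 5*b + 4)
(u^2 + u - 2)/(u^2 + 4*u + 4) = (u - 1)/(u + 2)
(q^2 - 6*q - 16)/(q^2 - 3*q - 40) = (q + 2)/(q + 5)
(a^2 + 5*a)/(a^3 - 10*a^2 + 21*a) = (a + 5)/(a^2 - 10*a + 21)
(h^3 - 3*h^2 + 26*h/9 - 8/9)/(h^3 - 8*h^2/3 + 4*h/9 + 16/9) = (3*h^2 - 5*h + 2)/(3*h^2 - 4*h - 4)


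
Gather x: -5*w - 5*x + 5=-5*w - 5*x + 5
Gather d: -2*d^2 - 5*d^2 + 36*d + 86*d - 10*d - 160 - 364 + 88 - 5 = -7*d^2 + 112*d - 441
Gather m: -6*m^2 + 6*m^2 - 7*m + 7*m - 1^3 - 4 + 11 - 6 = 0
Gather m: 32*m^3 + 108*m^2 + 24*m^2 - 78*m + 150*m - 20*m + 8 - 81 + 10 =32*m^3 + 132*m^2 + 52*m - 63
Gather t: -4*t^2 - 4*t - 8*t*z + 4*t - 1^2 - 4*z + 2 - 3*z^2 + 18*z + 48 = -4*t^2 - 8*t*z - 3*z^2 + 14*z + 49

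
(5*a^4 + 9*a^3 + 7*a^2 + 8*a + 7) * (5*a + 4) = 25*a^5 + 65*a^4 + 71*a^3 + 68*a^2 + 67*a + 28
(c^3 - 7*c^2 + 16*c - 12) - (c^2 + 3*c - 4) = c^3 - 8*c^2 + 13*c - 8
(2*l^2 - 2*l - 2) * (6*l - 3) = 12*l^3 - 18*l^2 - 6*l + 6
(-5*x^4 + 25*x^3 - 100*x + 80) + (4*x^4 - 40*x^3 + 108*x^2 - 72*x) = -x^4 - 15*x^3 + 108*x^2 - 172*x + 80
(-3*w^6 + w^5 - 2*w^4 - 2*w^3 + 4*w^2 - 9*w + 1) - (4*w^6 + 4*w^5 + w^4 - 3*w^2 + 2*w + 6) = -7*w^6 - 3*w^5 - 3*w^4 - 2*w^3 + 7*w^2 - 11*w - 5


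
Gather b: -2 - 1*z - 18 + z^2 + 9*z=z^2 + 8*z - 20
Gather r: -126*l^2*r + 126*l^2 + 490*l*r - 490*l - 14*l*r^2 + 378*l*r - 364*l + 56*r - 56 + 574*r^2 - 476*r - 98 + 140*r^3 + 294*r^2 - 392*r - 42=126*l^2 - 854*l + 140*r^3 + r^2*(868 - 14*l) + r*(-126*l^2 + 868*l - 812) - 196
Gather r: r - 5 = r - 5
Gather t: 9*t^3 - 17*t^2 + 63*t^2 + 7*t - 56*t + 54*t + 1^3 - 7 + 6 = 9*t^3 + 46*t^2 + 5*t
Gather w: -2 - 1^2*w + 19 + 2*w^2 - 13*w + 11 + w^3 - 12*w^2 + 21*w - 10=w^3 - 10*w^2 + 7*w + 18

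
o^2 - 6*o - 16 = (o - 8)*(o + 2)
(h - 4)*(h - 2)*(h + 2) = h^3 - 4*h^2 - 4*h + 16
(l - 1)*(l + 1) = l^2 - 1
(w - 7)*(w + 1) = w^2 - 6*w - 7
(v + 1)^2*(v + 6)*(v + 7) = v^4 + 15*v^3 + 69*v^2 + 97*v + 42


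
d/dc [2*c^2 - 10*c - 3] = 4*c - 10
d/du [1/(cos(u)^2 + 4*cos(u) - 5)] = 2*(cos(u) + 2)*sin(u)/(cos(u)^2 + 4*cos(u) - 5)^2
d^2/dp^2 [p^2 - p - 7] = 2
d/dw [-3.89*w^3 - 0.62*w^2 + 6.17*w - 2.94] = -11.67*w^2 - 1.24*w + 6.17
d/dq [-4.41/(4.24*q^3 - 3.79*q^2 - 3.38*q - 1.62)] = (56.0952*q^2 - 33.4278*q - 14.9058)/(-4.24*q^3 + 3.79*q^2 + 3.38*q + 1.62)^2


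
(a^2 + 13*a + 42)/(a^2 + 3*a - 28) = (a + 6)/(a - 4)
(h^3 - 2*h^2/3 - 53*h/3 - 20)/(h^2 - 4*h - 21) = (3*h^2 - 11*h - 20)/(3*(h - 7))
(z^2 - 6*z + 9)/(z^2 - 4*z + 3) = (z - 3)/(z - 1)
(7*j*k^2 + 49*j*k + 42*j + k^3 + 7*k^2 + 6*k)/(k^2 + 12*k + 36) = (7*j*k + 7*j + k^2 + k)/(k + 6)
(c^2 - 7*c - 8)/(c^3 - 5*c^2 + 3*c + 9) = (c - 8)/(c^2 - 6*c + 9)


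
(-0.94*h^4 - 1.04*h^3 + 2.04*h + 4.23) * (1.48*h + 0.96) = -1.3912*h^5 - 2.4416*h^4 - 0.9984*h^3 + 3.0192*h^2 + 8.2188*h + 4.0608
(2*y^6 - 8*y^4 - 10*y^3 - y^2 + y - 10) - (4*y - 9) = 2*y^6 - 8*y^4 - 10*y^3 - y^2 - 3*y - 1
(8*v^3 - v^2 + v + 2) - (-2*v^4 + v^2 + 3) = 2*v^4 + 8*v^3 - 2*v^2 + v - 1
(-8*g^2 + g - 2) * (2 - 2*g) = 16*g^3 - 18*g^2 + 6*g - 4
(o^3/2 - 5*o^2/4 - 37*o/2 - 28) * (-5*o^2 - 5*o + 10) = -5*o^5/2 + 15*o^4/4 + 415*o^3/4 + 220*o^2 - 45*o - 280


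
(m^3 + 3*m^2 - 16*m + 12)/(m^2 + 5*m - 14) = (m^2 + 5*m - 6)/(m + 7)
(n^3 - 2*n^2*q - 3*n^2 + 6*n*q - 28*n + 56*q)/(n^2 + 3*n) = (n^3 - 2*n^2*q - 3*n^2 + 6*n*q - 28*n + 56*q)/(n*(n + 3))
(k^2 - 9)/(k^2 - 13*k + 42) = (k^2 - 9)/(k^2 - 13*k + 42)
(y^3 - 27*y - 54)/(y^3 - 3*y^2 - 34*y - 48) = (y^2 - 3*y - 18)/(y^2 - 6*y - 16)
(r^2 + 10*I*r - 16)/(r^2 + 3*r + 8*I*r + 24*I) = (r + 2*I)/(r + 3)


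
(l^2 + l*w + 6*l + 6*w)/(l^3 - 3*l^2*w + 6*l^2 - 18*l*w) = (-l - w)/(l*(-l + 3*w))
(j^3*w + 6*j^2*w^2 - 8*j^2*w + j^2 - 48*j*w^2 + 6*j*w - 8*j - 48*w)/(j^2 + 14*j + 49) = (j^3*w + 6*j^2*w^2 - 8*j^2*w + j^2 - 48*j*w^2 + 6*j*w - 8*j - 48*w)/(j^2 + 14*j + 49)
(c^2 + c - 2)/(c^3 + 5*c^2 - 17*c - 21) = (c^2 + c - 2)/(c^3 + 5*c^2 - 17*c - 21)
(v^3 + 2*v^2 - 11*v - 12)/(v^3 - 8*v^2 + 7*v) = (v^3 + 2*v^2 - 11*v - 12)/(v*(v^2 - 8*v + 7))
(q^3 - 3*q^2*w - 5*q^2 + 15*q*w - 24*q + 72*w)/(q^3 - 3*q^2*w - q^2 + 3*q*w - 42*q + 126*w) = (q^2 - 5*q - 24)/(q^2 - q - 42)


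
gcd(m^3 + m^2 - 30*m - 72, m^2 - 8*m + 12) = m - 6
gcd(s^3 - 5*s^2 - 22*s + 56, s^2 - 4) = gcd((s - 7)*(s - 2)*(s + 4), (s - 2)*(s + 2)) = s - 2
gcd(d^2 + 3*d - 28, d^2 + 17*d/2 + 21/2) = d + 7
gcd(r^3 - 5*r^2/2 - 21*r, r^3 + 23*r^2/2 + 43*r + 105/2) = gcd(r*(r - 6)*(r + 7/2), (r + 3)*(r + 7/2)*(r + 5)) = r + 7/2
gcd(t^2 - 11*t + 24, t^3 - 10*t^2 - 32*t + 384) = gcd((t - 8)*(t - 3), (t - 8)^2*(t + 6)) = t - 8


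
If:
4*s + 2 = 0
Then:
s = -1/2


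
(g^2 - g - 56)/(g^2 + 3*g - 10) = (g^2 - g - 56)/(g^2 + 3*g - 10)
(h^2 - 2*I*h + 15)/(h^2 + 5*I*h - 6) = (h - 5*I)/(h + 2*I)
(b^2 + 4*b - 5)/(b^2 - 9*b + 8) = (b + 5)/(b - 8)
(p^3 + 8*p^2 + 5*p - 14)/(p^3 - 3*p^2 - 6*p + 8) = (p + 7)/(p - 4)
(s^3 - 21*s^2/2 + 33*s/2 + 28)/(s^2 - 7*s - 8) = s - 7/2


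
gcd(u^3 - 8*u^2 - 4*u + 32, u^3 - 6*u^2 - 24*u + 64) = u^2 - 10*u + 16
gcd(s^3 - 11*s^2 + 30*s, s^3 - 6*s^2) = s^2 - 6*s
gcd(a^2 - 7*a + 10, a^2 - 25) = a - 5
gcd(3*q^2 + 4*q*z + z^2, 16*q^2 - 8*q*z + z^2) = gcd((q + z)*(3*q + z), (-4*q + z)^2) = 1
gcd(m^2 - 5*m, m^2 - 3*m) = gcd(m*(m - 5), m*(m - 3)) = m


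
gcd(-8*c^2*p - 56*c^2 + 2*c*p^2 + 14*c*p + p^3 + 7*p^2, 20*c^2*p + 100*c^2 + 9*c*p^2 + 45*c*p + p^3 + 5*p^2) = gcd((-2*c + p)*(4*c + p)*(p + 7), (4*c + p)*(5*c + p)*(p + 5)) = 4*c + p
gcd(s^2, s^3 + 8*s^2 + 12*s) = s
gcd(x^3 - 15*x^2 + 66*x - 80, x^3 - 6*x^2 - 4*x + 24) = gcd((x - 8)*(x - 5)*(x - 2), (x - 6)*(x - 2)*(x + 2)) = x - 2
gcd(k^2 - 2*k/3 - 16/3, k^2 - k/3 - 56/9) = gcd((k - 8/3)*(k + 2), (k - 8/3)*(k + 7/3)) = k - 8/3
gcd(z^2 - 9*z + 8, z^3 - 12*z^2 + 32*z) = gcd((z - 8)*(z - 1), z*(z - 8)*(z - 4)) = z - 8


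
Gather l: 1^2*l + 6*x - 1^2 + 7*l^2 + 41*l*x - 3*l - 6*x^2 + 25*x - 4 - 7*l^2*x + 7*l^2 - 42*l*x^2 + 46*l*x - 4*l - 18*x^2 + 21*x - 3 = l^2*(14 - 7*x) + l*(-42*x^2 + 87*x - 6) - 24*x^2 + 52*x - 8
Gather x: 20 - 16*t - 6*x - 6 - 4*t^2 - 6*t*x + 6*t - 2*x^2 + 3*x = -4*t^2 - 10*t - 2*x^2 + x*(-6*t - 3) + 14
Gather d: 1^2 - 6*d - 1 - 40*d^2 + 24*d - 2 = -40*d^2 + 18*d - 2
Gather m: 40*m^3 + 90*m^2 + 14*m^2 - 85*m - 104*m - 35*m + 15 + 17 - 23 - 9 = 40*m^3 + 104*m^2 - 224*m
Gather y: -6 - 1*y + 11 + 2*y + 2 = y + 7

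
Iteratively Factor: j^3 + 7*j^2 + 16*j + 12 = (j + 3)*(j^2 + 4*j + 4) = (j + 2)*(j + 3)*(j + 2)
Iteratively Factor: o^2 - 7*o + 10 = (o - 5)*(o - 2)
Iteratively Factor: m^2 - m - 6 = (m - 3)*(m + 2)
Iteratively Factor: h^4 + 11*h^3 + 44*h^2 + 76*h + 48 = (h + 3)*(h^3 + 8*h^2 + 20*h + 16) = (h + 2)*(h + 3)*(h^2 + 6*h + 8) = (h + 2)^2*(h + 3)*(h + 4)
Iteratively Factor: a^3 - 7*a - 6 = (a - 3)*(a^2 + 3*a + 2) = (a - 3)*(a + 1)*(a + 2)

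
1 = 1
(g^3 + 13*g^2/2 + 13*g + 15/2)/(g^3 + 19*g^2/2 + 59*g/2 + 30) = (g + 1)/(g + 4)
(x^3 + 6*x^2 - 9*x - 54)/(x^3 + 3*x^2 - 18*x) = (x + 3)/x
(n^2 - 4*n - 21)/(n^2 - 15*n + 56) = (n + 3)/(n - 8)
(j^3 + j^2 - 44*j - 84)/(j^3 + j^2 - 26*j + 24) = (j^2 - 5*j - 14)/(j^2 - 5*j + 4)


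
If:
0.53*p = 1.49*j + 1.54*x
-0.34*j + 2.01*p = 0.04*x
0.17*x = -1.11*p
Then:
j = 0.00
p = 0.00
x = 0.00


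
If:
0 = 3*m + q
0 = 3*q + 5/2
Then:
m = 5/18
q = -5/6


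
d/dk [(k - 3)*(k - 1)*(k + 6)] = 3*k^2 + 4*k - 21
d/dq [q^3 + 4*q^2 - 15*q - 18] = 3*q^2 + 8*q - 15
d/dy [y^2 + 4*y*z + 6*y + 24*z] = 2*y + 4*z + 6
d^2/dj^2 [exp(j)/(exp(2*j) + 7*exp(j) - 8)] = (exp(4*j) - 7*exp(3*j) + 48*exp(2*j) + 56*exp(j) + 64)*exp(j)/(exp(6*j) + 21*exp(5*j) + 123*exp(4*j) + 7*exp(3*j) - 984*exp(2*j) + 1344*exp(j) - 512)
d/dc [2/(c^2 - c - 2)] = 2*(1 - 2*c)/(-c^2 + c + 2)^2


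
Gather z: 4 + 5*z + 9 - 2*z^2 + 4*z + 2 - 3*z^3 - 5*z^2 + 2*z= -3*z^3 - 7*z^2 + 11*z + 15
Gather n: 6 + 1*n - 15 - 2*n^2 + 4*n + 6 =-2*n^2 + 5*n - 3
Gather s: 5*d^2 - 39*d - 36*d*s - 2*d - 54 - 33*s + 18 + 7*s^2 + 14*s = 5*d^2 - 41*d + 7*s^2 + s*(-36*d - 19) - 36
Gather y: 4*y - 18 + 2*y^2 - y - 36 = 2*y^2 + 3*y - 54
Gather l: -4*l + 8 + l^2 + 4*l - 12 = l^2 - 4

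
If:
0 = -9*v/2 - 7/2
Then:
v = -7/9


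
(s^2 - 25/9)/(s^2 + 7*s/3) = (9*s^2 - 25)/(3*s*(3*s + 7))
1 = 1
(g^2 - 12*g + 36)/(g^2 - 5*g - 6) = (g - 6)/(g + 1)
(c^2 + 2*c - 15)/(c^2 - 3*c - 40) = (c - 3)/(c - 8)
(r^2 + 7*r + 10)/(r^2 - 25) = (r + 2)/(r - 5)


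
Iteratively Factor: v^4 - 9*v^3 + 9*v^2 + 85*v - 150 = (v + 3)*(v^3 - 12*v^2 + 45*v - 50) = (v - 5)*(v + 3)*(v^2 - 7*v + 10) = (v - 5)^2*(v + 3)*(v - 2)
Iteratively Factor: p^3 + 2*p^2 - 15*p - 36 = (p + 3)*(p^2 - p - 12) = (p + 3)^2*(p - 4)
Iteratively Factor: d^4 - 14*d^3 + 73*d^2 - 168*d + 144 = (d - 4)*(d^3 - 10*d^2 + 33*d - 36) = (d - 4)*(d - 3)*(d^2 - 7*d + 12) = (d - 4)*(d - 3)^2*(d - 4)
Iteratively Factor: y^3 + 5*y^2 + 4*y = (y + 1)*(y^2 + 4*y) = (y + 1)*(y + 4)*(y)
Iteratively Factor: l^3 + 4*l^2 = (l)*(l^2 + 4*l) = l*(l + 4)*(l)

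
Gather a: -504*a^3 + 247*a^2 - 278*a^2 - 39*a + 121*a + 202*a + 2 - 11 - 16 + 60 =-504*a^3 - 31*a^2 + 284*a + 35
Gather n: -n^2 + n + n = -n^2 + 2*n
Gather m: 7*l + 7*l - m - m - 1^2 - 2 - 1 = 14*l - 2*m - 4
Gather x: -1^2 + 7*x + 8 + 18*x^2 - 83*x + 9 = 18*x^2 - 76*x + 16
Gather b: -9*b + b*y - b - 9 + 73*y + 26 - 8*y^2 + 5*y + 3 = b*(y - 10) - 8*y^2 + 78*y + 20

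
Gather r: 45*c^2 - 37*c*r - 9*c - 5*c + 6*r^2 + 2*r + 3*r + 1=45*c^2 - 14*c + 6*r^2 + r*(5 - 37*c) + 1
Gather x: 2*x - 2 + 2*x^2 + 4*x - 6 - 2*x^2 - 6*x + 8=0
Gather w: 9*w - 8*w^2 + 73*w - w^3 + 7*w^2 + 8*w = -w^3 - w^2 + 90*w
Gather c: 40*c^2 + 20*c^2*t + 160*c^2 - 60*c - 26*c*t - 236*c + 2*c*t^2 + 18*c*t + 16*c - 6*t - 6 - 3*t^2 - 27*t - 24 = c^2*(20*t + 200) + c*(2*t^2 - 8*t - 280) - 3*t^2 - 33*t - 30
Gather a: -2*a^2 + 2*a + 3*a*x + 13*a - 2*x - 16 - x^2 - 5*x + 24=-2*a^2 + a*(3*x + 15) - x^2 - 7*x + 8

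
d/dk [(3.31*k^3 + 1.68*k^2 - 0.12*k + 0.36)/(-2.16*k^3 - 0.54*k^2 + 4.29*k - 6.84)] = (1.8414*k^4 + 27.8814*k^3 - 58.446*k^2 - 22.5936*k - 0.7236)/(4.6656*k^6 + 2.3328*k^5 - 18.2412*k^4 + 24.9156*k^3 + 25.7913*k^2 - 58.6872*k + 46.7856)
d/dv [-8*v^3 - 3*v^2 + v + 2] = -24*v^2 - 6*v + 1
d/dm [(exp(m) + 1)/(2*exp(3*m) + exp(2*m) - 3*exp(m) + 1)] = (-(exp(m) + 1)*(6*exp(2*m) + 2*exp(m) - 3) + 2*exp(3*m) + exp(2*m) - 3*exp(m) + 1)*exp(m)/(2*exp(3*m) + exp(2*m) - 3*exp(m) + 1)^2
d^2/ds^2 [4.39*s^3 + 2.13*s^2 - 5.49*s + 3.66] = 26.34*s + 4.26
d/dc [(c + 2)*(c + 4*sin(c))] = c + (c + 2)*(4*cos(c) + 1) + 4*sin(c)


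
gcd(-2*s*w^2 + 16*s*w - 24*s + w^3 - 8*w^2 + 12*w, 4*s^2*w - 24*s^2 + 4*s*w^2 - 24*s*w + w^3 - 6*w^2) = w - 6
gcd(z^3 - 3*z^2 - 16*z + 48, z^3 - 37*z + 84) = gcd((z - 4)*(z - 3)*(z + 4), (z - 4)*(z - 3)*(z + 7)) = z^2 - 7*z + 12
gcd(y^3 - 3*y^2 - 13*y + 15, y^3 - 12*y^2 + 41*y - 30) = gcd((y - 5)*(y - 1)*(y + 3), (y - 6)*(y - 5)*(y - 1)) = y^2 - 6*y + 5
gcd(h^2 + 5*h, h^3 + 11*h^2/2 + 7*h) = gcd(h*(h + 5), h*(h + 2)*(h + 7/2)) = h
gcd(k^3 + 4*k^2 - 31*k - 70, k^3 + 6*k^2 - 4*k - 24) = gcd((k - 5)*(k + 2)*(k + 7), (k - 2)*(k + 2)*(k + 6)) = k + 2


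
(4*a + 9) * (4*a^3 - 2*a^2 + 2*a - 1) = 16*a^4 + 28*a^3 - 10*a^2 + 14*a - 9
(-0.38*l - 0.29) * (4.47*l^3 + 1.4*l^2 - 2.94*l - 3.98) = -1.6986*l^4 - 1.8283*l^3 + 0.7112*l^2 + 2.365*l + 1.1542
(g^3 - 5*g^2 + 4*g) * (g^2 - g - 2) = g^5 - 6*g^4 + 7*g^3 + 6*g^2 - 8*g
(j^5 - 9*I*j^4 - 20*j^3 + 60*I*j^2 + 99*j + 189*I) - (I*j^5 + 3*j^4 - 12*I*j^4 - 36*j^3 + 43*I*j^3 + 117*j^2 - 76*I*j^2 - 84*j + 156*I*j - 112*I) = j^5 - I*j^5 - 3*j^4 + 3*I*j^4 + 16*j^3 - 43*I*j^3 - 117*j^2 + 136*I*j^2 + 183*j - 156*I*j + 301*I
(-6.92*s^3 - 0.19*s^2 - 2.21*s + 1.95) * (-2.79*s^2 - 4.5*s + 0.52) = 19.3068*s^5 + 31.6701*s^4 + 3.4225*s^3 + 4.4057*s^2 - 9.9242*s + 1.014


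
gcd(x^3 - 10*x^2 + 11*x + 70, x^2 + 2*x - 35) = x - 5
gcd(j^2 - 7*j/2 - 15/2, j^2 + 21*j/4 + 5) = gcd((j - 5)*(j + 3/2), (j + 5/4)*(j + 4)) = 1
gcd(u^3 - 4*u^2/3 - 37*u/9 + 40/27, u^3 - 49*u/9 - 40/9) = u^2 - u - 40/9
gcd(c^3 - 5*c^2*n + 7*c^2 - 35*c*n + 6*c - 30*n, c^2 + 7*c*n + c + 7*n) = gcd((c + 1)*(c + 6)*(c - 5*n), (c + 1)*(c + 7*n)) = c + 1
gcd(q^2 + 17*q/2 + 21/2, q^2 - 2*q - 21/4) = q + 3/2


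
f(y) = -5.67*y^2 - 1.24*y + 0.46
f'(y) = -11.34*y - 1.24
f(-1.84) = -16.45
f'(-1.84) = 19.63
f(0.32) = -0.52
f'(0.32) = -4.87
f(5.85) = -200.84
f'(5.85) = -67.58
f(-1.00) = -3.97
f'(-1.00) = 10.10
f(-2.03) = -20.39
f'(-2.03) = 21.78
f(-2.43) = -30.01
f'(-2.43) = 26.32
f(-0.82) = -2.34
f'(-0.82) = 8.06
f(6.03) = -213.18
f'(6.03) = -69.62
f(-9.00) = -447.65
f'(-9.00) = 100.82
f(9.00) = -469.97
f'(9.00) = -103.30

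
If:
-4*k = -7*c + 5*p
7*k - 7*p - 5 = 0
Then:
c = 9*p/7 + 20/49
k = p + 5/7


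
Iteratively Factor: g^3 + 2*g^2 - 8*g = (g)*(g^2 + 2*g - 8) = g*(g + 4)*(g - 2)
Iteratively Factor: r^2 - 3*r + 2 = (r - 1)*(r - 2)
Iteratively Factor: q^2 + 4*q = (q + 4)*(q)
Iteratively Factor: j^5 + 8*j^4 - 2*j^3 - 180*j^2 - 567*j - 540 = (j + 3)*(j^4 + 5*j^3 - 17*j^2 - 129*j - 180) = (j + 3)^2*(j^3 + 2*j^2 - 23*j - 60) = (j - 5)*(j + 3)^2*(j^2 + 7*j + 12) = (j - 5)*(j + 3)^2*(j + 4)*(j + 3)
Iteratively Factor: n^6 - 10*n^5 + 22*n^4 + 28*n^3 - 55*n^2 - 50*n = (n)*(n^5 - 10*n^4 + 22*n^3 + 28*n^2 - 55*n - 50) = n*(n - 2)*(n^4 - 8*n^3 + 6*n^2 + 40*n + 25) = n*(n - 5)*(n - 2)*(n^3 - 3*n^2 - 9*n - 5) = n*(n - 5)^2*(n - 2)*(n^2 + 2*n + 1) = n*(n - 5)^2*(n - 2)*(n + 1)*(n + 1)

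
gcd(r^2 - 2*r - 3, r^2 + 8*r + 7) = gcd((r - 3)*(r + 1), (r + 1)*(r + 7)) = r + 1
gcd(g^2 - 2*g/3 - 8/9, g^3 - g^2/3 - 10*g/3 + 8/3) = g - 4/3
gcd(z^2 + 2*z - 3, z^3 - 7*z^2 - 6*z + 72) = z + 3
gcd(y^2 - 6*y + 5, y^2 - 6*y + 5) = y^2 - 6*y + 5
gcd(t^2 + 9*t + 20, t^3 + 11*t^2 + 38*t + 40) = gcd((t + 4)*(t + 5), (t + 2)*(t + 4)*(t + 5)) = t^2 + 9*t + 20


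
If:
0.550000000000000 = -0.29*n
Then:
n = -1.90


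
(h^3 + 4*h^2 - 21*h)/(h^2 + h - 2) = h*(h^2 + 4*h - 21)/(h^2 + h - 2)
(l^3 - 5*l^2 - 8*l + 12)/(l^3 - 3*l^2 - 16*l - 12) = (l - 1)/(l + 1)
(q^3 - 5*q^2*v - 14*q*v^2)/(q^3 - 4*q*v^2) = (q - 7*v)/(q - 2*v)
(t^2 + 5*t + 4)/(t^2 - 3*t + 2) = (t^2 + 5*t + 4)/(t^2 - 3*t + 2)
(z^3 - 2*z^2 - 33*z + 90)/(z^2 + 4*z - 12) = (z^2 - 8*z + 15)/(z - 2)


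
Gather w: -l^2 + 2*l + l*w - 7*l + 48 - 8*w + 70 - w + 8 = -l^2 - 5*l + w*(l - 9) + 126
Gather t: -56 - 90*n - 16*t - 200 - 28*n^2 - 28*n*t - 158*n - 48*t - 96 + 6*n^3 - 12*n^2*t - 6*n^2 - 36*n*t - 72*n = 6*n^3 - 34*n^2 - 320*n + t*(-12*n^2 - 64*n - 64) - 352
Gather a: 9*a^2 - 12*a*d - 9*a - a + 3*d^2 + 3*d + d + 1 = 9*a^2 + a*(-12*d - 10) + 3*d^2 + 4*d + 1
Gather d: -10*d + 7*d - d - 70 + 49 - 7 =-4*d - 28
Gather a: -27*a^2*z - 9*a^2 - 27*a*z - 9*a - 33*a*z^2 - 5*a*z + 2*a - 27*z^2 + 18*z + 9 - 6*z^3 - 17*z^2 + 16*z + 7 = a^2*(-27*z - 9) + a*(-33*z^2 - 32*z - 7) - 6*z^3 - 44*z^2 + 34*z + 16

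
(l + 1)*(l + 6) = l^2 + 7*l + 6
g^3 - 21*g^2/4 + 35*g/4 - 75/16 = (g - 5/2)*(g - 3/2)*(g - 5/4)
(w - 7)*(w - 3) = w^2 - 10*w + 21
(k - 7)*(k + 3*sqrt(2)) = k^2 - 7*k + 3*sqrt(2)*k - 21*sqrt(2)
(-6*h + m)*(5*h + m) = -30*h^2 - h*m + m^2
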